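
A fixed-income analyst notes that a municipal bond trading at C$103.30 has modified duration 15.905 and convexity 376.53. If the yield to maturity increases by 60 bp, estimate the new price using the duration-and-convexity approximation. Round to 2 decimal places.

C$94.14

Duration effect: -D_mod·Δy = -15.905 × (+0.006) = -0.095430
Convexity effect: ½·C·(Δy)² = 0.5 × 376.53 × (0.006)² = +0.00677754
ΔP/P ≈ -0.095430 + 0.00677754 = -0.08865246
New price ≈ 103.30 × (1 - 0.08865246) = 94.142200882.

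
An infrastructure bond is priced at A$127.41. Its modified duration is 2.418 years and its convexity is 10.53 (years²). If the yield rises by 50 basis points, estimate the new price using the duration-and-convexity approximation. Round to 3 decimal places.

Duration effect: -D_mod·Δy = -2.418 × (+0.005) = -0.012090
Convexity effect: ½·C·(Δy)² = 0.5 × 10.53 × (0.005)² = +0.000131625
ΔP/P ≈ -0.012090 + 0.000131625 = -0.011958375
New price ≈ 127.41 × (1 - 0.011958375) = 125.88638344125.

A$125.886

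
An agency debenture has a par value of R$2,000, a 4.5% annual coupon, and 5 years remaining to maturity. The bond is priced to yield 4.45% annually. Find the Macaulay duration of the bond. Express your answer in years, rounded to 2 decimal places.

Periodic yield y = 0.0445. Discount each cash flow and weight by its year:
  t   CF        PV=CF/(1+0.0445)^t    t·PV
  1        90.00        86.1656        86.1656
  2        90.00        82.4946       164.9892
  3        90.00        78.9800       236.9400
  4        90.00        75.6151       302.4605
  5     2,090.00     1,681.1407     8,405.7035
  Σ                  2,004.3961     9,196.2590
Price P = Σ PV = 2,004.3961.
Macaulay duration = Σ(t·PV) / P = 9,196.2590 / 2,004.3961 = 4.58804 years.

4.59 years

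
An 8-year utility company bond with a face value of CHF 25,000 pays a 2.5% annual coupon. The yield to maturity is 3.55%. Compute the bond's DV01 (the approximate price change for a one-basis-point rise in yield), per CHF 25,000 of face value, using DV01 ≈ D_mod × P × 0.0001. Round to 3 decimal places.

CHF 16.398

Periodic yield y = 0.0355.
  t   CF        PV=CF/(1+0.0355)^t    t·PV
  1       625.00       603.5732       603.5732
  2       625.00       582.8809     1,165.7618
  3       625.00       562.8980     1,688.6940
  4       625.00       543.6002     2,174.4008
  5       625.00       524.9640     2,624.8199
  6       625.00       506.9667     3,041.7999
  7       625.00       489.5863     3,427.1044
  8    25,625.00    19,384.8769   155,079.0155
  Σ                 23,199.3461   169,805.1694
P = 23,199.3461; D_Mac = 7.31939 yrs; D_mod = 7.06846 yrs.
DV01 ≈ 7.06846 × 23,199.3461 × 0.0001 = 16.398375.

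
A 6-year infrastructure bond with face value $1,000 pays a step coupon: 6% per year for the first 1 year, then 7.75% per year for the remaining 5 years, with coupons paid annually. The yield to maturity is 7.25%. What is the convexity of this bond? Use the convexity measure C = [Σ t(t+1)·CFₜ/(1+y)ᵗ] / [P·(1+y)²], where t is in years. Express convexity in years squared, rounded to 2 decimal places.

29.18

With y = 0.0725:
  t   CF        PV=CF/(1+0.0725)^t    t·PV        t(t+1)·PV
  1        60.00        55.9441        55.9441         111.8881
  2        77.50        67.3763       134.7526         404.2577
  3        77.50        62.8217       188.4652         753.8606
  4        77.50        58.5750       234.3001       1,171.5005
  5        77.50        54.6154       273.0770       1,638.4623
  6     1,077.50       708.0004     4,248.0021      29,736.0148
  Σ                  1,007.3329     5,134.5411      33,815.9841
P = 1,007.3329.
Convexity = Σ t(t+1)·PV / [P·(1+y)²] = 33,815.9841 / (1,007.3329 × 1.150256) = 29.18465.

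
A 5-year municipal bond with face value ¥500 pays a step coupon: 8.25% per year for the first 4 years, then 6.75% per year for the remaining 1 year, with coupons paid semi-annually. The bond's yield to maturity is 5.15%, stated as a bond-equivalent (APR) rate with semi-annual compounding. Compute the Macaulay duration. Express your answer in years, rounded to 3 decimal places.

4.249 years

Periodic yield y = 0.02575. Discount each cash flow and weight by its period:
  t   CF        PV=CF/(1+0.02575)^t    t·PV
  1       20.625        20.1072        20.1072
  2       20.625        19.6025        39.2049
  3       20.625        19.1104        57.3311
  4       20.625        18.6306        74.5226
  5       20.625        18.1629        90.8147
  6       20.625        17.7070       106.2420
  7       20.625        17.2625       120.8374
  8       20.625        16.8291       134.6331
  9       16.875        13.4236       120.8127
  10     516.875       400.8393     4,008.3928
  Σ                    561.6752     4,772.8985
Price P = Σ PV = 561.6752.
Macaulay duration = Σ(t·PV) / P = 4,772.8985 / 561.6752 = 8.49761 half-year periods.
In years: 8.49761 / 2 = 4.24881 years.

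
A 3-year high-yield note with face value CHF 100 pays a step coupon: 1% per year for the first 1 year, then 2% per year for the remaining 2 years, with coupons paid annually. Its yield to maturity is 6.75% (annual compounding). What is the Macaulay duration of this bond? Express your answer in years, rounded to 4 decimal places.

2.9581 years

Periodic yield y = 0.0675. Discount each cash flow and weight by its year:
  t   CF        PV=CF/(1+0.0675)^t    t·PV
  1         1.00         0.9368         0.9368
  2         2.00         1.7551         3.5101
  3       102.00        83.8487       251.5462
  Σ                     86.5406       255.9931
Price P = Σ PV = 86.5406.
Macaulay duration = Σ(t·PV) / P = 255.9931 / 86.5406 = 2.95807 years.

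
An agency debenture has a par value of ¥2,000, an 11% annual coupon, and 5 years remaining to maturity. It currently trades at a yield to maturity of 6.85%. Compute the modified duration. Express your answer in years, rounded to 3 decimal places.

3.908 years

Periodic yield y = 0.0685. First find Macaulay duration:
  t   CF        PV=CF/(1+0.0685)^t    t·PV
  1       220.00       205.8961       205.8961
  2       220.00       192.6964       385.3928
  3       220.00       180.3429       541.0288
  4       220.00       168.7814       675.1256
  5     2,220.00     1,593.9707     7,969.8536
  Σ                  2,341.6876     9,777.2969
P = 2,341.6876; Macaulay duration = 9,777.2969 / 2,341.6876 = 4.17532 years.
Modified duration = D_Mac / (1 + y) = 4.17532 / 1.0685 = 3.90765 years.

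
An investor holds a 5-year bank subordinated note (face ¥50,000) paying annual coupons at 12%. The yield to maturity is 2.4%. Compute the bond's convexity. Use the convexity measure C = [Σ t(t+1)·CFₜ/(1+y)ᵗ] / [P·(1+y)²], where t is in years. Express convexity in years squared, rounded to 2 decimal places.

With y = 0.024:
  t   CF        PV=CF/(1+0.024)^t    t·PV        t(t+1)·PV
  1     6,000.00     5,859.3750     5,859.3750      11,718.7500
  2     6,000.00     5,722.0459    11,444.0918      34,332.2754
  3     6,000.00     5,587.9354    16,763.8063      67,055.2254
  4     6,000.00     5,456.9682    21,827.8728     109,139.3642
  5    56,000.00    49,737.9915   248,689.9575   1,492,139.7451
  Σ                 72,364.3161   304,585.1035   1,714,385.3601
P = 72,364.3161.
Convexity = Σ t(t+1)·PV / [P·(1+y)²] = 1,714,385.3601 / (72,364.3161 × 1.048576) = 22.59353.

22.59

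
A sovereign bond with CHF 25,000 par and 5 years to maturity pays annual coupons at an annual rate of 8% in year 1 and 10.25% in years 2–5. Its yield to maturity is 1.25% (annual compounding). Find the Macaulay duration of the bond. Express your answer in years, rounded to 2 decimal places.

4.35 years

Periodic yield y = 0.0125. Discount each cash flow and weight by its year:
  t   CF        PV=CF/(1+0.0125)^t    t·PV
  1     2,000.00     1,975.3086     1,975.3086
  2     2,562.50     2,499.6190     4,999.2379
  3     2,562.50     2,468.7595     7,406.2784
  4     2,562.50     2,438.2810     9,753.1238
  5    27,562.50    25,902.6053   129,513.0263
  Σ                 35,284.5733   153,646.9751
Price P = Σ PV = 35,284.5733.
Macaulay duration = Σ(t·PV) / P = 153,646.9751 / 35,284.5733 = 4.35451 years.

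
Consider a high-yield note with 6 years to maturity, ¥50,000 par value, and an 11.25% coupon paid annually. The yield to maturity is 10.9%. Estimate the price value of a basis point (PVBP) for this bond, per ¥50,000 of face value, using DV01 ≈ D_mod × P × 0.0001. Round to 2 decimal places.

¥21.43

Periodic yield y = 0.109.
  t   CF        PV=CF/(1+0.109)^t    t·PV
  1     5,625.00     5,072.1371     5,072.1371
  2     5,625.00     4,573.6132     9,147.2264
  3     5,625.00     4,124.0877    12,372.2630
  4     5,625.00     3,718.7445    14,874.9780
  5     5,625.00     3,353.2412    16,766.2061
  6    55,625.00    29,900.6581   179,403.9486
  Σ                 50,742.4818   237,636.7593
P = 50,742.4818; D_Mac = 4.68319 yrs; D_mod = 4.22290 yrs.
DV01 ≈ 4.22290 × 50,742.4818 × 0.0001 = 21.428022.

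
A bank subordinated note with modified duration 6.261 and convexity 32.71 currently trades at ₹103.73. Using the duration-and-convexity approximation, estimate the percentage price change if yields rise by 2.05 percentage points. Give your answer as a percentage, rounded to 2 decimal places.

-12.15%

Duration effect: -D_mod·Δy = -6.261 × (+0.0205) = -0.1283505
Convexity effect: ½·C·(Δy)² = 0.5 × 32.71 × (0.0205)² = +0.00687318875
ΔP/P ≈ -0.1283505 + 0.00687318875 = -0.12147731125
= -12.147731125%.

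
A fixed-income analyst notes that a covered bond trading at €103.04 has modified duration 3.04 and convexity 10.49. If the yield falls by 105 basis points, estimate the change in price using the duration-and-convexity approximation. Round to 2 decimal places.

Duration effect: -D_mod·Δy = -3.04 × (-0.0105) = +0.031920
Convexity effect: ½·C·(Δy)² = 0.5 × 10.49 × (-0.0105)² = +0.00057826125
ΔP/P ≈ +0.031920 + 0.00057826125 = +0.03249826125
ΔP ≈ 103.04 × (+0.03249826125) = +3.3486208392.

+€3.35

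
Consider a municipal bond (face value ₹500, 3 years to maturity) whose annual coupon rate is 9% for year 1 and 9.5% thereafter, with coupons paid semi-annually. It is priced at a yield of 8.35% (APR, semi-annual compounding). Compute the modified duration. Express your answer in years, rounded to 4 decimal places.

Periodic yield y = 0.04175. First find Macaulay duration:
  t   CF        PV=CF/(1+0.04175)^t    t·PV
  1        22.50        21.5983        21.5983
  2        22.50        20.7327        41.4654
  3        23.75        21.0074        63.0223
  4        23.75        20.1655        80.6621
  5        23.75        19.3574        96.7868
  6       523.75       409.7727     2,458.6360
  Σ                    512.6339     2,762.1708
P = 512.6339; Macaulay duration = 2,762.1708 / 512.6339 = 5.38819 half-year periods = 2.69410 years.
Modified duration = D_Mac / (1 + y) = 2.69410 / 1.04175 = 2.58613 years.

2.5861 years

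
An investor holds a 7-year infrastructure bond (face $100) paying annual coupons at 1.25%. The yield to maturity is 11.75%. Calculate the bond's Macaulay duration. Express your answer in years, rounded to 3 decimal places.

Periodic yield y = 0.1175. Discount each cash flow and weight by its year:
  t   CF        PV=CF/(1+0.1175)^t    t·PV
  1         1.25         1.1186         1.1186
  2         1.25         1.0010         2.0019
  3         1.25         0.8957         2.6871
  4         1.25         0.8015         3.2061
  5         1.25         0.7173         3.5863
  6         1.25         0.6418         3.8510
  7       101.25        46.5224       325.6569
  Σ                     51.6983       342.1080
Price P = Σ PV = 51.6983.
Macaulay duration = Σ(t·PV) / P = 342.1080 / 51.6983 = 6.61740 years.

6.617 years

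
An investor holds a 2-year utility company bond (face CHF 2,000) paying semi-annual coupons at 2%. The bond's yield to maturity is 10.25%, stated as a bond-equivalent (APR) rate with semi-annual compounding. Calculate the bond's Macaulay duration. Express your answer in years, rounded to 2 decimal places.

Periodic yield y = 0.05125. Discount each cash flow and weight by its period:
  t   CF        PV=CF/(1+0.05125)^t    t·PV
  1        20.00        19.0250        19.0250
  2        20.00        18.0975        36.1949
  3        20.00        17.2152        51.6456
  4     2,020.00     1,653.9689     6,615.8755
  Σ                  1,708.3065     6,722.7410
Price P = Σ PV = 1,708.3065.
Macaulay duration = Σ(t·PV) / P = 6,722.7410 / 1,708.3065 = 3.93532 half-year periods.
In years: 3.93532 / 2 = 1.96766 years.

1.97 years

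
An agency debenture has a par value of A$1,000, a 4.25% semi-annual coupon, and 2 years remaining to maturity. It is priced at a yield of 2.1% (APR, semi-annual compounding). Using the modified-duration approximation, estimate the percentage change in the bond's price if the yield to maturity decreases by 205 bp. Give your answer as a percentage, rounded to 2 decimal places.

+3.94%

Periodic yield y = 0.0105. Modified duration first:
  t   CF        PV=CF/(1+0.0105)^t    t·PV
  1        21.25        21.0292        21.0292
  2        21.25        20.8107        41.6214
  3        21.25        20.5944        61.7833
  4     1,021.25       979.4602     3,917.8408
  Σ                  1,041.8945     4,042.2747
P = 1,041.8945; D_Mac = 3.87974 half-year periods = 1.93987 yrs; D_mod = 1.93987/(1+0.0105) = 1.91971 yrs.
ΔP/P ≈ -D_mod · Δy = -1.91971 × (-0.0205) = +0.039354 = +3.9354%.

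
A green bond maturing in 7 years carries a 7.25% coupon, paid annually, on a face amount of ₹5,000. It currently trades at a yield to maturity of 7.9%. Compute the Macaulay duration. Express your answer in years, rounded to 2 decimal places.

Periodic yield y = 0.079. Discount each cash flow and weight by its year:
  t   CF        PV=CF/(1+0.079)^t    t·PV
  1       362.50       335.9592       335.9592
  2       362.50       311.3617       622.7233
  3       362.50       288.5650       865.6950
  4       362.50       267.4375     1,069.7498
  5       362.50       247.8568     1,239.2839
  6       362.50       229.7097     1,378.2582
  7     5,362.50     3,149.3229    22,045.2604
  Σ                  4,830.2127    27,556.9298
Price P = Σ PV = 4,830.2127.
Macaulay duration = Σ(t·PV) / P = 27,556.9298 / 4,830.2127 = 5.70512 years.

5.71 years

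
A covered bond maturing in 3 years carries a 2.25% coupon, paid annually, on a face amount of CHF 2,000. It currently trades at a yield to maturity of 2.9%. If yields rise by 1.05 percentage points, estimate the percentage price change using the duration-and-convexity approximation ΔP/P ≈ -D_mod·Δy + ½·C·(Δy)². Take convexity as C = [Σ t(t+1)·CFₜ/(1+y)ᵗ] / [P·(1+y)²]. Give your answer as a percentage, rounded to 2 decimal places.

With y = 0.029:
  t   CF        PV=CF/(1+0.029)^t    t·PV        t(t+1)·PV
  1        45.00        43.7318        43.7318          87.4636
  2        45.00        42.4993        84.9986         254.9958
  3     2,045.00     1,876.9262     5,630.7785      22,523.1140
  Σ                  1,963.1572     5,759.5089      22,865.5733
P = 1,963.1572; D_Mac = 2.93380 yrs; D_mod = 2.85112 yrs; C = 11.00009.
Duration effect: -2.85112 × (+0.0105) = -0.029937
Convexity effect: 0.5 × 11.00009 × (0.0105)² = +0.0006064
ΔP/P ≈ -0.029937 + 0.0006064 = -0.029330 = -2.9330%.

-2.93%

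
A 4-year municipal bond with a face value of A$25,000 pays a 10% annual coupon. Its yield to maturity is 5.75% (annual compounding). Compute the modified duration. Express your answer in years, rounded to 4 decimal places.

3.3319 years

Periodic yield y = 0.0575. First find Macaulay duration:
  t   CF        PV=CF/(1+0.0575)^t    t·PV
  1     2,500.00     2,364.0662     2,364.0662
  2     2,500.00     2,235.5236     4,471.0472
  3     2,500.00     2,113.9703     6,341.9109
  4    27,500.00    21,989.2891    87,957.1565
  Σ                 28,702.8492   101,134.1808
P = 28,702.8492; Macaulay duration = 101,134.1808 / 28,702.8492 = 3.52349 years.
Modified duration = D_Mac / (1 + y) = 3.52349 / 1.0575 = 3.33190 years.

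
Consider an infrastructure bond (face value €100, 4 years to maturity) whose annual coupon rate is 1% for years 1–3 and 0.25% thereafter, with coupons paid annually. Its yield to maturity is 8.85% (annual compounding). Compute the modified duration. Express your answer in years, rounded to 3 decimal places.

Periodic yield y = 0.0885. First find Macaulay duration:
  t   CF        PV=CF/(1+0.0885)^t    t·PV
  1         1.00         0.9187         0.9187
  2         1.00         0.8440         1.6880
  3         1.00         0.7754         2.3261
  4       100.25        71.4119       285.6476
  Σ                     73.9500       290.5805
P = 73.9500; Macaulay duration = 290.5805 / 73.9500 = 3.92942 years.
Modified duration = D_Mac / (1 + y) = 3.92942 / 1.0885 = 3.60994 years.

3.610 years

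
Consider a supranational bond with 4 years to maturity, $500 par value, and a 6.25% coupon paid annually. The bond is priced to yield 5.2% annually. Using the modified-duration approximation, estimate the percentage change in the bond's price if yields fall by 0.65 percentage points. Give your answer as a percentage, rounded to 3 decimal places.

Periodic yield y = 0.052. Modified duration first:
  t   CF        PV=CF/(1+0.052)^t    t·PV
  1        31.25        29.7053        29.7053
  2        31.25        28.2370        56.4740
  3        31.25        26.8413        80.5238
  4       531.25       433.7465     1,734.9860
  Σ                    518.5301     1,901.6891
P = 518.5301; D_Mac = 3.66746 yrs; D_mod = 3.66746/(1+0.052) = 3.48618 yrs.
ΔP/P ≈ -D_mod · Δy = -3.48618 × (-0.0065) = +0.022660 = +2.2660%.

+2.266%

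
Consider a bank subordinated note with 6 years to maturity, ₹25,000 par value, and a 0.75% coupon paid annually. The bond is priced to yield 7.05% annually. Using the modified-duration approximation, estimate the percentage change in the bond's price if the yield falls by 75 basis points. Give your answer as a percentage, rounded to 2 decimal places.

+4.11%

Periodic yield y = 0.0705. Modified duration first:
  t   CF        PV=CF/(1+0.0705)^t    t·PV
  1       187.50       175.1518       175.1518
  2       187.50       163.6168       327.2336
  3       187.50       152.8415       458.5245
  4       187.50       142.7758       571.1032
  5       187.50       133.3730       666.8650
  6    25,187.50    16,736.5151   100,419.0906
  Σ                 17,504.2740   102,617.9687
P = 17,504.2740; D_Mac = 5.86245 yrs; D_mod = 5.86245/(1+0.0705) = 5.47637 yrs.
ΔP/P ≈ -D_mod · Δy = -5.47637 × (-0.0075) = +0.041073 = +4.1073%.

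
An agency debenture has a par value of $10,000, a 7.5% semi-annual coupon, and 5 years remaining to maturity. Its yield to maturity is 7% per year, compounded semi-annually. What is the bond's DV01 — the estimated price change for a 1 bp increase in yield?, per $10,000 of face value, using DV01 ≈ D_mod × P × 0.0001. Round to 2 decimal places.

$4.21

Periodic yield y = 0.035.
  t   CF        PV=CF/(1+0.035)^t    t·PV
  1       375.00       362.3188       362.3188
  2       375.00       350.0665       700.1330
  3       375.00       338.2285     1,014.6855
  4       375.00       326.7908     1,307.1633
  5       375.00       315.7399     1,578.6997
  6       375.00       305.0627     1,830.3764
  7       375.00       294.7466     2,063.2263
  8       375.00       284.7793     2,278.2347
  9       375.00       275.1491     2,476.3420
  10   10,375.00     7,355.0327    73,550.3269
  Σ                 10,207.9151    87,161.5068
P = 10,207.9151; D_Mac = 8.53862 half-year periods = 4.26931 yrs; D_mod = 4.12494 yrs.
DV01 ≈ 4.12494 × 10,207.9151 × 0.0001 = 4.210701.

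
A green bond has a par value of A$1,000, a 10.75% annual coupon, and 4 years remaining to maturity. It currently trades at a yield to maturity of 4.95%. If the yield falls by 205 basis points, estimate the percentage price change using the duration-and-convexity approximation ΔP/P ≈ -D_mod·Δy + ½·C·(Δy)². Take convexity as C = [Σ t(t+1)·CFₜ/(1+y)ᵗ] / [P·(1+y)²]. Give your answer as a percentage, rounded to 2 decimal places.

With y = 0.0495:
  t   CF        PV=CF/(1+0.0495)^t    t·PV        t(t+1)·PV
  1       107.50       102.4297       102.4297         204.8595
  2       107.50        97.5986       195.1972         585.5916
  3       107.50        92.9953       278.9860       1,115.9439
  4     1,107.50       912.8806     3,651.5223      18,257.6114
  Σ                  1,205.9042     4,228.1352      20,164.0064
P = 1,205.9042; D_Mac = 3.50619 yrs; D_mod = 3.34082 yrs; C = 15.18096.
Duration effect: -3.34082 × (-0.0205) = +0.068487
Convexity effect: 0.5 × 15.18096 × (-0.0205)² = +0.0031899
ΔP/P ≈ +0.068487 + 0.0031899 = +0.071677 = +7.1677%.

+7.17%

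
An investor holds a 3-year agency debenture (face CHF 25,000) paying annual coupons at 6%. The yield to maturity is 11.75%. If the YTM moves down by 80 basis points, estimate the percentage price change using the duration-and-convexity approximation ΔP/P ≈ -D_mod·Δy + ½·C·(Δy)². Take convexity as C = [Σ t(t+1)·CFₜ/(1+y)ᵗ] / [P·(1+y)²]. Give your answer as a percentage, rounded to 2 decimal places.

With y = 0.1175:
  t   CF        PV=CF/(1+0.1175)^t    t·PV        t(t+1)·PV
  1     1,500.00     1,342.2819     1,342.2819       2,684.5638
  2     1,500.00     1,201.1471     2,402.2942       7,206.8826
  3    26,500.00    18,989.0518    56,967.1553     227,868.6212
  Σ                 21,532.4807    60,711.7314     237,760.0676
P = 21,532.4807; D_Mac = 2.81954 yrs; D_mod = 2.52308 yrs; C = 8.84199.
Duration effect: -2.52308 × (-0.008) = +0.020185
Convexity effect: 0.5 × 8.84199 × (-0.008)² = +0.0002829
ΔP/P ≈ +0.020185 + 0.0002829 = +0.020468 = +2.0468%.

+2.05%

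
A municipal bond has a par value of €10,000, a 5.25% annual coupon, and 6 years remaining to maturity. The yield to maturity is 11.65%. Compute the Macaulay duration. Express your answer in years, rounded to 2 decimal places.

Periodic yield y = 0.1165. Discount each cash flow and weight by its year:
  t   CF        PV=CF/(1+0.1165)^t    t·PV
  1       525.00       470.2194       470.2194
  2       525.00       421.1549       842.3098
  3       525.00       377.2099     1,131.6298
  4       525.00       337.8504     1,351.4015
  5       525.00       302.5977     1,512.9887
  6    10,525.00     5,433.3757    32,600.2545
  Σ                  7,342.4081    37,908.8036
Price P = Σ PV = 7,342.4081.
Macaulay duration = Σ(t·PV) / P = 37,908.8036 / 7,342.4081 = 5.16299 years.

5.16 years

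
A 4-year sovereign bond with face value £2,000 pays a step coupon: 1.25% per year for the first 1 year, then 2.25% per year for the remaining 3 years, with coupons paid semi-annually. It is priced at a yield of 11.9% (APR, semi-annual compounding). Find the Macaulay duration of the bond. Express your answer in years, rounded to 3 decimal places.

Periodic yield y = 0.0595. Discount each cash flow and weight by its period:
  t   CF        PV=CF/(1+0.0595)^t    t·PV
  1        12.50        11.7980        11.7980
  2        12.50        11.1355        22.2709
  3        22.50        18.9182        56.7546
  4        22.50        17.8558        71.4231
  5        22.50        16.8530        84.2651
  6        22.50        15.9066        95.4395
  7        22.50        15.0133       105.0930
  8     2,022.50     1,273.7402    10,189.9213
  Σ                  1,381.2205    10,636.9655
Price P = Σ PV = 1,381.2205.
Macaulay duration = Σ(t·PV) / P = 10,636.9655 / 1,381.2205 = 7.70114 half-year periods.
In years: 7.70114 / 2 = 3.85057 years.

3.851 years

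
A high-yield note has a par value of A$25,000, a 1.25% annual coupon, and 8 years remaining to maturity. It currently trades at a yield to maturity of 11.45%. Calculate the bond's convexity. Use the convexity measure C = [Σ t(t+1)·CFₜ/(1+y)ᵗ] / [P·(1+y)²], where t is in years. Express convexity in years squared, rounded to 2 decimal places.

With y = 0.1145:
  t   CF        PV=CF/(1+0.1145)^t    t·PV        t(t+1)·PV
  1       312.50       280.3948       280.3948         560.7896
  2       312.50       251.5880       503.1759       1,509.5278
  3       312.50       225.7407       677.2220       2,708.8880
  4       312.50       202.5488       810.1953       4,050.9765
  5       312.50       181.7396       908.6982       5,452.1891
  6       312.50       163.0683       978.4099       6,848.8692
  7       312.50       146.3152     1,024.2066       8,193.6525
  8    25,312.50    10,633.9462    85,071.5695     765,644.1251
  Σ                 12,085.3416    90,253.8721     794,969.0179
P = 12,085.3416.
Convexity = Σ t(t+1)·PV / [P·(1+y)²] = 794,969.0179 / (12,085.3416 × 1.242110) = 52.95795.

52.96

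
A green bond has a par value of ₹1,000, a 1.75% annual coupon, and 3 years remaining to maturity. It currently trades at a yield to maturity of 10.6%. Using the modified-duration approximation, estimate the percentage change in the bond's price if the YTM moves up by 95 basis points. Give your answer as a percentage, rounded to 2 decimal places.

Periodic yield y = 0.106. Modified duration first:
  t   CF        PV=CF/(1+0.106)^t    t·PV
  1        17.50        15.8228        15.8228
  2        17.50        14.3063        28.6126
  3     1,017.50       752.0887     2,256.2660
  Σ                    782.2178     2,300.7014
P = 782.2178; D_Mac = 2.94125 yrs; D_mod = 2.94125/(1+0.106) = 2.65936 yrs.
ΔP/P ≈ -D_mod · Δy = -2.65936 × (+0.0095) = -0.025264 = -2.5264%.

-2.53%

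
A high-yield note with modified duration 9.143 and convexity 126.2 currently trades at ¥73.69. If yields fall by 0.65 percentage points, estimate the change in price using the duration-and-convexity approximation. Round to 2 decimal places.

Duration effect: -D_mod·Δy = -9.143 × (-0.0065) = +0.0594295
Convexity effect: ½·C·(Δy)² = 0.5 × 126.2 × (-0.0065)² = +0.002665975
ΔP/P ≈ +0.0594295 + 0.002665975 = +0.062095475
ΔP ≈ 73.69 × (+0.062095475) = +4.57581555275.

+¥4.58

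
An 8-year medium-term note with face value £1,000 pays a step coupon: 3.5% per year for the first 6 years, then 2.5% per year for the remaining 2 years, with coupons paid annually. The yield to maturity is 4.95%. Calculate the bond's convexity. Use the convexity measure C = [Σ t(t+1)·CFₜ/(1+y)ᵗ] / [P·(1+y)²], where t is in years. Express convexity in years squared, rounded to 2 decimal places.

With y = 0.0495:
  t   CF        PV=CF/(1+0.0495)^t    t·PV        t(t+1)·PV
  1        35.00        33.3492        33.3492          66.6984
  2        35.00        31.7763        63.5526         190.6577
  3        35.00        30.2775        90.8326         363.3306
  4        35.00        28.8495       115.3980         576.9900
  5        35.00        27.4888       137.4440         824.6641
  6        35.00        26.1923       157.1537       1,100.0760
  7        25.00        17.8264       124.7846         998.2767
  8     1,025.00       696.4089     5,571.2713      50,141.4419
  Σ                    892.1689     6,293.7861      54,262.1354
P = 892.1689.
Convexity = Σ t(t+1)·PV / [P·(1+y)²] = 54,262.1354 / (892.1689 × 1.101450) = 55.21854.

55.22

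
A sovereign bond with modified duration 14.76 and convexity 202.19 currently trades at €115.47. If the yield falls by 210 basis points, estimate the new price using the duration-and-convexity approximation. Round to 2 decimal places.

Duration effect: -D_mod·Δy = -14.76 × (-0.021) = +0.309960
Convexity effect: ½·C·(Δy)² = 0.5 × 202.19 × (-0.021)² = +0.044582895
ΔP/P ≈ +0.309960 + 0.044582895 = +0.354542895
New price ≈ 115.47 × (1 + 0.354542895) = 156.40906808565.

€156.41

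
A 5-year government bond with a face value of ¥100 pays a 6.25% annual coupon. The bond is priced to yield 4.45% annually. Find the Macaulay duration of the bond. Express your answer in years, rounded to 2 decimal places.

4.47 years

Periodic yield y = 0.0445. Discount each cash flow and weight by its year:
  t   CF        PV=CF/(1+0.0445)^t    t·PV
  1         6.25         5.9837         5.9837
  2         6.25         5.7288        11.4576
  3         6.25         5.4847        16.4542
  4         6.25         5.2511        21.0042
  5       106.25        85.4647       427.3234
  Σ                    107.9130       482.2231
Price P = Σ PV = 107.9130.
Macaulay duration = Σ(t·PV) / P = 482.2231 / 107.9130 = 4.46863 years.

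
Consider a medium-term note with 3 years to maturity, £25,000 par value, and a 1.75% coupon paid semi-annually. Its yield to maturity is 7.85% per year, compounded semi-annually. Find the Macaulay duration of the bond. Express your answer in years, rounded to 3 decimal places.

2.928 years

Periodic yield y = 0.03925. Discount each cash flow and weight by its period:
  t   CF        PV=CF/(1+0.03925)^t    t·PV
  1       218.75       210.4883       210.4883
  2       218.75       202.5387       405.0774
  3       218.75       194.8893       584.6679
  4       218.75       187.5288       750.1151
  5       218.75       180.4463       902.2313
  6    25,218.75    20,017.2013   120,103.2080
  Σ                 20,993.0927   122,955.7880
Price P = Σ PV = 20,993.0927.
Macaulay duration = Σ(t·PV) / P = 122,955.7880 / 20,993.0927 = 5.85696 half-year periods.
In years: 5.85696 / 2 = 2.92848 years.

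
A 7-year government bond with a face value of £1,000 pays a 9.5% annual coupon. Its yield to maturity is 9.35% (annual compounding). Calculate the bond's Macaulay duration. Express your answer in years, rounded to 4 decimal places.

5.4262 years

Periodic yield y = 0.0935. Discount each cash flow and weight by its year:
  t   CF        PV=CF/(1+0.0935)^t    t·PV
  1        95.00        86.8770        86.8770
  2        95.00        79.4486       158.8971
  3        95.00        72.6553       217.9659
  4        95.00        66.4429       265.7715
  5        95.00        60.7617       303.8083
  6        95.00        55.5662       333.3973
  7     1,095.00       585.7100     4,099.9697
  Σ                  1,007.4616     5,466.6869
Price P = Σ PV = 1,007.4616.
Macaulay duration = Σ(t·PV) / P = 5,466.6869 / 1,007.4616 = 5.42620 years.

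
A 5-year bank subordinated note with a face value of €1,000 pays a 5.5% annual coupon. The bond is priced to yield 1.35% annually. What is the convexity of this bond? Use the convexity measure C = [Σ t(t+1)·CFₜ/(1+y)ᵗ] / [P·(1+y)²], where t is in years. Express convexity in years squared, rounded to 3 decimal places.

With y = 0.0135:
  t   CF        PV=CF/(1+0.0135)^t    t·PV        t(t+1)·PV
  1        55.00        54.2674        54.2674         108.5348
  2        55.00        53.5445       107.0891         321.2672
  3        55.00        52.8313       158.4939         633.9758
  4        55.00        52.1276       208.5104       1,042.5519
  5     1,055.00       986.5832     4,932.9158      29,597.4945
  Σ                  1,199.3540     5,461.2765      31,703.8242
P = 1,199.3540.
Convexity = Σ t(t+1)·PV / [P·(1+y)²] = 31,703.8242 / (1,199.3540 × 1.027182) = 25.73456.

25.735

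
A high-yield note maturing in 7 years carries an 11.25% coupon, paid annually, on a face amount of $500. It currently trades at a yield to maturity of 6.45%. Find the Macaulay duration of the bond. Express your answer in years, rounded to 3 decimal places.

5.411 years

Periodic yield y = 0.0645. Discount each cash flow and weight by its year:
  t   CF        PV=CF/(1+0.0645)^t    t·PV
  1        56.25        52.8417        52.8417
  2        56.25        49.6399        99.2799
  3        56.25        46.6322       139.8965
  4        56.25        43.8066       175.2265
  5        56.25        41.1523       205.7615
  6        56.25        38.6588       231.9529
  7       556.25       359.1289     2,513.9023
  Σ                    631.8605     3,418.8614
Price P = Σ PV = 631.8605.
Macaulay duration = Σ(t·PV) / P = 3,418.8614 / 631.8605 = 5.41079 years.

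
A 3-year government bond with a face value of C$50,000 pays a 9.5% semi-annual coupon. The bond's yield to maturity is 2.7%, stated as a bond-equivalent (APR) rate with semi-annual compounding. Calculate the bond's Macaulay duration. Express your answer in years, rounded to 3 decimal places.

2.711 years

Periodic yield y = 0.0135. Discount each cash flow and weight by its period:
  t   CF        PV=CF/(1+0.0135)^t    t·PV
  1     2,375.00     2,343.3646     2,343.3646
  2     2,375.00     2,312.1505     4,624.3011
  3     2,375.00     2,281.3523     6,844.0569
  4     2,375.00     2,250.9643     9,003.8571
  5     2,375.00     2,220.9810    11,104.9051
  6    52,375.00    48,326.0744   289,956.4461
  Σ                 59,734.8871   323,876.9309
Price P = Σ PV = 59,734.8871.
Macaulay duration = Σ(t·PV) / P = 323,876.9309 / 59,734.8871 = 5.42191 half-year periods.
In years: 5.42191 / 2 = 2.71095 years.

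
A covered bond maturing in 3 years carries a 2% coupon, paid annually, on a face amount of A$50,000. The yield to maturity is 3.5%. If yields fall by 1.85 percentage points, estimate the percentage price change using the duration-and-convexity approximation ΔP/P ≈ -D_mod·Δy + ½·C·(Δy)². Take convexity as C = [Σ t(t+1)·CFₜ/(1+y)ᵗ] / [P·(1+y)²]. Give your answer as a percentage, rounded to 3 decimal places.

+5.442%

With y = 0.035:
  t   CF        PV=CF/(1+0.035)^t    t·PV        t(t+1)·PV
  1     1,000.00       966.1836       966.1836       1,932.3671
  2     1,000.00       933.5107     1,867.0214       5,601.0642
  3    51,000.00    45,999.0780   137,997.2340     551,988.9359
  Σ                 47,898.7723   140,830.4389     559,522.3672
P = 47,898.7723; D_Mac = 2.94017 yrs; D_mod = 2.84074 yrs; C = 10.90467.
Duration effect: -2.84074 × (-0.0185) = +0.052554
Convexity effect: 0.5 × 10.90467 × (-0.0185)² = +0.0018661
ΔP/P ≈ +0.052554 + 0.0018661 = +0.054420 = +5.4420%.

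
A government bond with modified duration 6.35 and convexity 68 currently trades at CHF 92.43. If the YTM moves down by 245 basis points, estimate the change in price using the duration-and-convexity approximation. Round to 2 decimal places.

+CHF 16.27

Duration effect: -D_mod·Δy = -6.35 × (-0.0245) = +0.155575
Convexity effect: ½·C·(Δy)² = 0.5 × 68 × (-0.0245)² = +0.0204085
ΔP/P ≈ +0.155575 + 0.0204085 = +0.1759835
ΔP ≈ 92.43 × (+0.1759835) = +16.266154905.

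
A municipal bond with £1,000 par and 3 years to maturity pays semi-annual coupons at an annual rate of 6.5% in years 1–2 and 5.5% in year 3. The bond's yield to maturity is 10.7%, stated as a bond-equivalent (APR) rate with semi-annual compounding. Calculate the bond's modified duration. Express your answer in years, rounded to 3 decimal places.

2.618 years

Periodic yield y = 0.0535. First find Macaulay duration:
  t   CF        PV=CF/(1+0.0535)^t    t·PV
  1        32.50        30.8495        30.8495
  2        32.50        29.2829        58.5658
  3        32.50        27.7958        83.3875
  4        32.50        26.3843       105.5371
  5        27.50        21.1914       105.9571
  6     1,027.50       751.5789     4,509.4735
  Σ                    887.0829     4,893.7706
P = 887.0829; Macaulay duration = 4,893.7706 / 887.0829 = 5.51670 half-year periods = 2.75835 years.
Modified duration = D_Mac / (1 + y) = 2.75835 / 1.0535 = 2.61827 years.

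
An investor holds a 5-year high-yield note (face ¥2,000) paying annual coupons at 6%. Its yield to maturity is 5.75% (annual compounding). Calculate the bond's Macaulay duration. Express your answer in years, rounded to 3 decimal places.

Periodic yield y = 0.0575. Discount each cash flow and weight by its year:
  t   CF        PV=CF/(1+0.0575)^t    t·PV
  1       120.00       113.4752       113.4752
  2       120.00       107.3051       214.6103
  3       120.00       101.4706       304.4117
  4       120.00        95.9533       383.8130
  5     2,120.00     1,603.0017     8,015.0085
  Σ                  2,021.2058     9,031.3187
Price P = Σ PV = 2,021.2058.
Macaulay duration = Σ(t·PV) / P = 9,031.3187 / 2,021.2058 = 4.46828 years.

4.468 years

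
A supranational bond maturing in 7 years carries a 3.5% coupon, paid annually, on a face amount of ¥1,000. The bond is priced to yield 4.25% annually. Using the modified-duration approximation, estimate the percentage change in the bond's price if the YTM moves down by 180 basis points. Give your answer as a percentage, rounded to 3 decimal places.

+10.895%

Periodic yield y = 0.0425. Modified duration first:
  t   CF        PV=CF/(1+0.0425)^t    t·PV
  1        35.00        33.5731        33.5731
  2        35.00        32.2045        64.4089
  3        35.00        30.8916        92.6747
  4        35.00        29.6322       118.5288
  5        35.00        28.4242       142.1208
  6        35.00        27.2654       163.5923
  7     1,035.00       773.4067     5,413.8466
  Σ                    955.3976     6,028.7452
P = 955.3976; D_Mac = 6.31020 yrs; D_mod = 6.31020/(1+0.0425) = 6.05295 yrs.
ΔP/P ≈ -D_mod · Δy = -6.05295 × (-0.018) = +0.108953 = +10.8953%.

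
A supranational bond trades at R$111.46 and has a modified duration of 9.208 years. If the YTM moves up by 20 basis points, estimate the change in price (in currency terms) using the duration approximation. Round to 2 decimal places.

Duration approximation: ΔP/P ≈ -D_mod · Δy = -9.208 × (+0.002) = -0.018416.
ΔP ≈ 111.46 × (-0.018416) = -2.05264736.

-R$2.05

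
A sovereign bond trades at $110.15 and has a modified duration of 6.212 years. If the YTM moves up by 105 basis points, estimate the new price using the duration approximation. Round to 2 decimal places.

$102.97

Duration approximation: ΔP/P ≈ -D_mod · Δy = -6.212 × (+0.0105) = -0.065226.
New price ≈ 110.15 × (1 - 0.065226) = 102.9653561.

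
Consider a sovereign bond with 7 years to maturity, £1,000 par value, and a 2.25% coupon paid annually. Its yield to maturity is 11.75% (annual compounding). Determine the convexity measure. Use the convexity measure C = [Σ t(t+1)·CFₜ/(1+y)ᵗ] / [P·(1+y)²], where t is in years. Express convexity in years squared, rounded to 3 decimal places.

39.560

With y = 0.1175:
  t   CF        PV=CF/(1+0.1175)^t    t·PV        t(t+1)·PV
  1        22.50        20.1342        20.1342          40.2685
  2        22.50        18.0172        36.0344         108.1032
  3        22.50        16.1228        48.3683         193.4734
  4        22.50        14.4275        57.7102         288.5509
  5        22.50        12.9106        64.5528         387.3166
  6        22.50        11.5531        69.3184         485.2289
  7     1,022.50       469.8190     3,288.7331      26,309.8651
  Σ                    562.9844     3,584.8515      27,812.8065
P = 562.9844.
Convexity = Σ t(t+1)·PV / [P·(1+y)²] = 27,812.8065 / (562.9844 × 1.248806) = 39.55974.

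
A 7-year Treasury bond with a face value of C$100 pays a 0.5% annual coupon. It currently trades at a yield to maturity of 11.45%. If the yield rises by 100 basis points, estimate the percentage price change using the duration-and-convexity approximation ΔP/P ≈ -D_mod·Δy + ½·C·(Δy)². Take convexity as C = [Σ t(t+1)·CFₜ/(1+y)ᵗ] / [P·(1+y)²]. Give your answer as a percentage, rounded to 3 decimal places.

With y = 0.1145:
  t   CF        PV=CF/(1+0.1145)^t    t·PV        t(t+1)·PV
  1         0.50         0.4486         0.4486           0.8973
  2         0.50         0.4025         0.8051           2.4152
  3         0.50         0.3612         1.0836           4.3342
  4         0.50         0.3241         1.2963           6.4816
  5         0.50         0.2908         1.4539           8.7235
  6         0.50         0.2609         1.5655          10.9582
  7       100.50        47.0550       329.3848       2,635.0786
  Σ                     49.1431       336.0378       2,668.8886
P = 49.1431; D_Mac = 6.83794 yrs; D_mod = 6.13544 yrs; C = 43.72278.
Duration effect: -6.13544 × (+0.01) = -0.061354
Convexity effect: 0.5 × 43.72278 × (0.01)² = +0.0021861
ΔP/P ≈ -0.061354 + 0.0021861 = -0.059168 = -5.9168%.

-5.917%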